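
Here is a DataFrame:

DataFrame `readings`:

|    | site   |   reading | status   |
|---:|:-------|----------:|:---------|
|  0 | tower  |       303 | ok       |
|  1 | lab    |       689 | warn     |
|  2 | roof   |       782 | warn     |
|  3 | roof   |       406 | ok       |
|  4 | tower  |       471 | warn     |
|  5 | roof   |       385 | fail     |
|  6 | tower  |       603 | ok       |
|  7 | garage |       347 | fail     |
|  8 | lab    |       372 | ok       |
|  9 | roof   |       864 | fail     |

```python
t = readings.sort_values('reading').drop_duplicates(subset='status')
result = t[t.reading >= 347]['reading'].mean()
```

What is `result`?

sort by reading:
     site  reading status
0   tower      303     ok
7  garage      347   fail
8     lab      372     ok
5    roof      385   fail
3    roof      406     ok
4   tower      471   warn
6   tower      603     ok
1     lab      689   warn
2    roof      782   warn
9    roof      864   fail
drop duplicate status (keep=first):
     site  reading status
0   tower      303     ok
7  garage      347   fail
4   tower      471   warn
filter rows where reading >= 347:
     site  reading status
7  garage      347   fail
4   tower      471   warn
mean of column 'reading' → 409.0

409.0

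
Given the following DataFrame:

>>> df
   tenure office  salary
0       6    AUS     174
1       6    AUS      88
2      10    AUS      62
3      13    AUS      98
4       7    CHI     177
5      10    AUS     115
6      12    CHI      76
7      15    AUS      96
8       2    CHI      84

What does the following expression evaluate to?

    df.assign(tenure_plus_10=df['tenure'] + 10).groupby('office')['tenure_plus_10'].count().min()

3

add column tenure_plus_10 = df['tenure'] + 10:
   tenure office  salary  tenure_plus_10
0       6    AUS     174              16
1       6    AUS      88              16
2      10    AUS      62              20
3      13    AUS      98              23
4       7    CHI     177              17
5      10    AUS     115              20
6      12    CHI      76              22
7      15    AUS      96              25
8       2    CHI      84              12
group by office, count of tenure_plus_10:
office
AUS    6
CHI    3
Name: tenure_plus_10, dtype: int64
Reading off the min of the resulting series, we get 3.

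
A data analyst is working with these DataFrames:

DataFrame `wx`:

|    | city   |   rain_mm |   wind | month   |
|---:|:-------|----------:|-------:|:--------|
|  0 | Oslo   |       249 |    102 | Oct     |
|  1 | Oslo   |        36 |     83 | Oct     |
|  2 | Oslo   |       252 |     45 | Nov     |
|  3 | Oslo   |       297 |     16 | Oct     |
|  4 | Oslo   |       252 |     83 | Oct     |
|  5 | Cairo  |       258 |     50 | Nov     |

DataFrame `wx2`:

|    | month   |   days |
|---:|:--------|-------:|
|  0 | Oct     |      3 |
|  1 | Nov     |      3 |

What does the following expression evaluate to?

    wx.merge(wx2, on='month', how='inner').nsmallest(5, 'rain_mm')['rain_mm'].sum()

1047

merge on 'month' (how='inner') → 6 rows:
    city  rain_mm  wind month  days
0   Oslo      249   102   Oct     3
1   Oslo       36    83   Oct     3
2   Oslo      252    45   Nov     3
3   Oslo      297    16   Oct     3
4   Oslo      252    83   Oct     3
5  Cairo      258    50   Nov     3
take 5 rows with smallest rain_mm:
    city  rain_mm  wind month  days
1   Oslo       36    83   Oct     3
0   Oslo      249   102   Oct     3
2   Oslo      252    45   Nov     3
4   Oslo      252    83   Oct     3
5  Cairo      258    50   Nov     3
Hence 1047.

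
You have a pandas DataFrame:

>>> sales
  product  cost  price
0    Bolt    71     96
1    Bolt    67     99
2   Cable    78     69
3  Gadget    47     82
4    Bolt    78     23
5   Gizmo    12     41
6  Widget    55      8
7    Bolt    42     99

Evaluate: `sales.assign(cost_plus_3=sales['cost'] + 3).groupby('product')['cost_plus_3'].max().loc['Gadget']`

50

add column cost_plus_3 = sales['cost'] + 3:
  product  cost  price  cost_plus_3
0    Bolt    71     96           74
1    Bolt    67     99           70
2   Cable    78     69           81
3  Gadget    47     82           50
4    Bolt    78     23           81
5   Gizmo    12     41           15
6  Widget    55      8           58
7    Bolt    42     99           45
group by product, max of cost_plus_3:
product
Bolt      81
Cable     81
Gadget    50
Gizmo     15
Widget    58
Name: cost_plus_3, dtype: int64
So loc['Gadget'] = 50.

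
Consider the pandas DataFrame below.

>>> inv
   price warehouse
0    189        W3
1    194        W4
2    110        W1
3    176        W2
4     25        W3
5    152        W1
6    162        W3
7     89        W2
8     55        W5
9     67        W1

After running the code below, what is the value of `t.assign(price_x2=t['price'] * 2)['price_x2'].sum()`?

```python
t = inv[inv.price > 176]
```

filter rows where price > 176:
   price warehouse
0    189        W3
1    194        W4
add column price_x2 = t['price'] * 2:
   price warehouse  price_x2
0    189        W3       378
1    194        W4       388
Finally, sum of column 'price_x2' = 766.

766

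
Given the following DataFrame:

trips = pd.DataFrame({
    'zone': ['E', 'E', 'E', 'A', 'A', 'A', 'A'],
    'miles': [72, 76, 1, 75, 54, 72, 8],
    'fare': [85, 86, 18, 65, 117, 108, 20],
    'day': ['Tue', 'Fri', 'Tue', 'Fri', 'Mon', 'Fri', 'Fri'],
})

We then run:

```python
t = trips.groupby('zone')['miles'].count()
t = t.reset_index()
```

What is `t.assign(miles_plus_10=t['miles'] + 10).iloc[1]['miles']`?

group by zone, count of miles:
zone
A    4
E    3
Name: miles, dtype: int64
reset_index():
  zone  miles
0    A      4
1    E      3
add column miles_plus_10 = t['miles'] + 10:
  zone  miles  miles_plus_10
0    A      4             14
1    E      3             13
value at position 1, column 'miles' → 3

3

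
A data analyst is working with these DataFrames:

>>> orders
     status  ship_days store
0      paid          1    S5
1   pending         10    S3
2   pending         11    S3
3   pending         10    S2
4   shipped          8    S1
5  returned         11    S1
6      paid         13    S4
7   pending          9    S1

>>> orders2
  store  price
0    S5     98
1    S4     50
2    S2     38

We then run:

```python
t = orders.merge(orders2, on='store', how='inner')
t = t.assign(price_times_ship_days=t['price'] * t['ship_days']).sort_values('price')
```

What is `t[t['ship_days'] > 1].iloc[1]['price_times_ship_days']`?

650

merge on 'store' (how='inner') → 3 rows:
    status  ship_days store  price
0     paid          1    S5     98
1  pending         10    S2     38
2     paid         13    S4     50
add column price_times_ship_days = t['price'] * t['ship_days']:
    status  ship_days store  price  price_times_ship_days
0     paid          1    S5     98                     98
1  pending         10    S2     38                    380
2     paid         13    S4     50                    650
sort by price:
    status  ship_days store  price  price_times_ship_days
1  pending         10    S2     38                    380
2     paid         13    S4     50                    650
0     paid          1    S5     98                     98
filter rows where ship_days > 1:
    status  ship_days store  price  price_times_ship_days
1  pending         10    S2     38                    380
2     paid         13    S4     50                    650
The value at position 1, column 'price_times_ship_days' is 650.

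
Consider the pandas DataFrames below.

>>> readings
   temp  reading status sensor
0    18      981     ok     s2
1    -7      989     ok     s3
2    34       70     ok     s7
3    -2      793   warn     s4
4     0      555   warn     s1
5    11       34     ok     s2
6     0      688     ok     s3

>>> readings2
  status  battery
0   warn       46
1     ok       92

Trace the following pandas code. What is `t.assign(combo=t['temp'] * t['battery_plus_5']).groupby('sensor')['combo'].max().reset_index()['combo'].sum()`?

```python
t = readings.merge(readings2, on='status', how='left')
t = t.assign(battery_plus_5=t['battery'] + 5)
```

merge on 'status' (how='left') → 7 rows:
   temp  reading status sensor  battery
0    18      981     ok     s2       92
1    -7      989     ok     s3       92
2    34       70     ok     s7       92
3    -2      793   warn     s4       46
4     0      555   warn     s1       46
5    11       34     ok     s2       92
6     0      688     ok     s3       92
add column battery_plus_5 = t['battery'] + 5:
   temp  reading status sensor  battery  battery_plus_5
0    18      981     ok     s2       92              97
1    -7      989     ok     s3       92              97
2    34       70     ok     s7       92              97
3    -2      793   warn     s4       46              51
4     0      555   warn     s1       46              51
5    11       34     ok     s2       92              97
6     0      688     ok     s3       92              97
add column combo = t['temp'] * t['battery_plus_5']:
   temp  reading status sensor  battery  battery_plus_5  combo
0    18      981     ok     s2       92              97   1746
1    -7      989     ok     s3       92              97   -679
2    34       70     ok     s7       92              97   3298
3    -2      793   warn     s4       46              51   -102
4     0      555   warn     s1       46              51      0
5    11       34     ok     s2       92              97   1067
6     0      688     ok     s3       92              97      0
group by sensor, max of combo:
sensor
s1       0
s2    1746
s3       0
s4    -102
s7    3298
Name: combo, dtype: int64
reset_index():
  sensor  combo
0     s1      0
1     s2   1746
2     s3      0
3     s4   -102
4     s7   3298
The sum of column 'combo' is 4942.

4942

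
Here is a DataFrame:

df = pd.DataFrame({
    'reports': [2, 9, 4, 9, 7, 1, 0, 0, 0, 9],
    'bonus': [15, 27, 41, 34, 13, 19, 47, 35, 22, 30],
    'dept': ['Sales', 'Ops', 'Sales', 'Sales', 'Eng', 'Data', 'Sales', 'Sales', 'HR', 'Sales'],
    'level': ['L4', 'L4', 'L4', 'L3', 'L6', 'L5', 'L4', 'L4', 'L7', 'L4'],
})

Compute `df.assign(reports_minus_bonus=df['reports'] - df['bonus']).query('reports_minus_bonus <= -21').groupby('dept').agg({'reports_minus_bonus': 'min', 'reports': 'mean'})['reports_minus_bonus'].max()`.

add column reports_minus_bonus = df['reports'] - df['bonus']:
   reports  bonus   dept level  reports_minus_bonus
0        2     15  Sales    L4                  -13
1        9     27    Ops    L4                  -18
2        4     41  Sales    L4                  -37
3        9     34  Sales    L3                  -25
4        7     13    Eng    L6                   -6
5        1     19   Data    L5                  -18
6        0     47  Sales    L4                  -47
7        0     35  Sales    L4                  -35
8        0     22     HR    L7                  -22
9        9     30  Sales    L4                  -21
filter rows where reports_minus_bonus <= -21:
   reports  bonus   dept level  reports_minus_bonus
2        4     41  Sales    L4                  -37
3        9     34  Sales    L3                  -25
6        0     47  Sales    L4                  -47
7        0     35  Sales    L4                  -35
8        0     22     HR    L7                  -22
9        9     30  Sales    L4                  -21
group by dept: min(reports_minus_bonus), mean(reports):
       reports_minus_bonus  reports
dept                               
HR                     -22      0.0
Sales                  -47      4.4

-22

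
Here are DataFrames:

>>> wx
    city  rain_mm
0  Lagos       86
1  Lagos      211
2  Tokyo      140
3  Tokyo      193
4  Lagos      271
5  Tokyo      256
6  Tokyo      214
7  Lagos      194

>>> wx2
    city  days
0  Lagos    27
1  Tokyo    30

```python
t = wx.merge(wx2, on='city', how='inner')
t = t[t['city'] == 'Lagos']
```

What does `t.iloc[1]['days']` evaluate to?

merge on 'city' (how='inner') → 8 rows:
    city  rain_mm  days
0  Lagos       86    27
1  Lagos      211    27
2  Tokyo      140    30
3  Tokyo      193    30
4  Lagos      271    27
5  Tokyo      256    30
6  Tokyo      214    30
7  Lagos      194    27
filter rows where city == 'Lagos':
    city  rain_mm  days
0  Lagos       86    27
1  Lagos      211    27
4  Lagos      271    27
7  Lagos      194    27
Then the value at position 1, column 'days': 27

27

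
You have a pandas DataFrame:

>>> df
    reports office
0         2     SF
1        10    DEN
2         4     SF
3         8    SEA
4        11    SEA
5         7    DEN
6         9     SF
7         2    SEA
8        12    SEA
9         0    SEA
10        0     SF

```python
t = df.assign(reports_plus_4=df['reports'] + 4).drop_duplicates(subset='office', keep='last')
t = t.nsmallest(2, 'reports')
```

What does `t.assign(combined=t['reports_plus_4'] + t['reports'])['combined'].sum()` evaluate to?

add column reports_plus_4 = df['reports'] + 4:
    reports office  reports_plus_4
0         2     SF               6
1        10    DEN              14
2         4     SF               8
3         8    SEA              12
4        11    SEA              15
5         7    DEN              11
6         9     SF              13
7         2    SEA               6
8        12    SEA              16
9         0    SEA               4
10        0     SF               4
drop duplicate office (keep=last):
    reports office  reports_plus_4
5         7    DEN              11
9         0    SEA               4
10        0     SF               4
take 2 rows with smallest reports:
    reports office  reports_plus_4
9         0    SEA               4
10        0     SF               4
add column combined = t['reports_plus_4'] + t['reports']:
    reports office  reports_plus_4  combined
9         0    SEA               4         4
10        0     SF               4         4
Finally, sum of column 'combined' = 8.

8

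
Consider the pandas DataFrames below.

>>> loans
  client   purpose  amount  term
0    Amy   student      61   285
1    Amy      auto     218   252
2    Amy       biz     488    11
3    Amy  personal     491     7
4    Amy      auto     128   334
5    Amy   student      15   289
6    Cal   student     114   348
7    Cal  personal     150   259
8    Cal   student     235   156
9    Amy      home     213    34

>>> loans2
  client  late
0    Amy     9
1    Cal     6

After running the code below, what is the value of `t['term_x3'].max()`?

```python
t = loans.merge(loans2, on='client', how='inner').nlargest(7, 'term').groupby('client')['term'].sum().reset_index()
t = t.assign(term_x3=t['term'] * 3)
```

merge on 'client' (how='inner') → 10 rows:
  client   purpose  amount  term  late
0    Amy   student      61   285     9
1    Amy      auto     218   252     9
2    Amy       biz     488    11     9
3    Amy  personal     491     7     9
4    Amy      auto     128   334     9
5    Amy   student      15   289     9
6    Cal   student     114   348     6
7    Cal  personal     150   259     6
8    Cal   student     235   156     6
9    Amy      home     213    34     9
take 7 rows with largest term:
  client   purpose  amount  term  late
6    Cal   student     114   348     6
4    Amy      auto     128   334     9
5    Amy   student      15   289     9
0    Amy   student      61   285     9
7    Cal  personal     150   259     6
1    Amy      auto     218   252     9
8    Cal   student     235   156     6
group by client, sum of term:
client
Amy    1160
Cal     763
Name: term, dtype: int64
reset_index():
  client  term
0    Amy  1160
1    Cal   763
add column term_x3 = t['term'] * 3:
  client  term  term_x3
0    Amy  1160     3480
1    Cal   763     2289
Hence 3480.

3480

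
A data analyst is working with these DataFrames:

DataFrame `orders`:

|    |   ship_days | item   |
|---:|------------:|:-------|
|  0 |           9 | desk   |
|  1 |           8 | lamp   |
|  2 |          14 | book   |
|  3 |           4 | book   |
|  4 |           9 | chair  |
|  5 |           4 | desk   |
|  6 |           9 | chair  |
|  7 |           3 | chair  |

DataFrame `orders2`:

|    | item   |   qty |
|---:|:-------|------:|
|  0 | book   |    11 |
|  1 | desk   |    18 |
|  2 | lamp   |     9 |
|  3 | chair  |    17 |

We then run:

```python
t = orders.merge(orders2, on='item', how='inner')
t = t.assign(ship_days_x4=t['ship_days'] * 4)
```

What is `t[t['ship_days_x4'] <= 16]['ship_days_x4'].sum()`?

merge on 'item' (how='inner') → 8 rows:
   ship_days   item  qty
0          9   desk   18
1          8   lamp    9
2         14   book   11
3          4   book   11
4          9  chair   17
5          4   desk   18
6          9  chair   17
7          3  chair   17
add column ship_days_x4 = t['ship_days'] * 4:
   ship_days   item  qty  ship_days_x4
0          9   desk   18            36
1          8   lamp    9            32
2         14   book   11            56
3          4   book   11            16
4          9  chair   17            36
5          4   desk   18            16
6          9  chair   17            36
7          3  chair   17            12
filter rows where ship_days_x4 <= 16:
   ship_days   item  qty  ship_days_x4
3          4   book   11            16
5          4   desk   18            16
7          3  chair   17            12

44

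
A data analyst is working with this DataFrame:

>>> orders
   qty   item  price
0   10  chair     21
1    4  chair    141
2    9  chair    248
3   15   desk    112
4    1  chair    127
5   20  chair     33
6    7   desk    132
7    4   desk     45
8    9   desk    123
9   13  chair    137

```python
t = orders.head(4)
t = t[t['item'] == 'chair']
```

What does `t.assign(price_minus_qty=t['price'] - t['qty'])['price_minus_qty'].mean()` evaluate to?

129.0

take first 4 rows:
   qty   item  price
0   10  chair     21
1    4  chair    141
2    9  chair    248
3   15   desk    112
filter rows where item == 'chair':
   qty   item  price
0   10  chair     21
1    4  chair    141
2    9  chair    248
add column price_minus_qty = t['price'] - t['qty']:
   qty   item  price  price_minus_qty
0   10  chair     21               11
1    4  chair    141              137
2    9  chair    248              239
Finally, mean of column 'price_minus_qty' = 129.0.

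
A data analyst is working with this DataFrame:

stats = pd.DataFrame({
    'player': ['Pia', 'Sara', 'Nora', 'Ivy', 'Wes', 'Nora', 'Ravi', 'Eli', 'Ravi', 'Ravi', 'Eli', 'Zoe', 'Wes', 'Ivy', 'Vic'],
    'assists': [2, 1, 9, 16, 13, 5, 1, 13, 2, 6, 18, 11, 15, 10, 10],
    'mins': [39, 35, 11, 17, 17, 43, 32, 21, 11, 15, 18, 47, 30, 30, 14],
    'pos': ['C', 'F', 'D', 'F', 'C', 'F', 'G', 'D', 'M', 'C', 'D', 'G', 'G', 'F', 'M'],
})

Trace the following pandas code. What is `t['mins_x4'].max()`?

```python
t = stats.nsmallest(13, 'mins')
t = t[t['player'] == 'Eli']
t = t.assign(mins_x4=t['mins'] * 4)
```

84

take 13 rows with smallest mins:
   player  assists  mins pos
2    Nora        9    11   D
8    Ravi        2    11   M
14    Vic       10    14   M
9    Ravi        6    15   C
3     Ivy       16    17   F
4     Wes       13    17   C
10    Eli       18    18   D
7     Eli       13    21   D
12    Wes       15    30   G
13    Ivy       10    30   F
6    Ravi        1    32   G
1    Sara        1    35   F
0     Pia        2    39   C
filter rows where player == 'Eli':
   player  assists  mins pos
10    Eli       18    18   D
7     Eli       13    21   D
add column mins_x4 = t['mins'] * 4:
   player  assists  mins pos  mins_x4
10    Eli       18    18   D       72
7     Eli       13    21   D       84
max of column 'mins_x4' → 84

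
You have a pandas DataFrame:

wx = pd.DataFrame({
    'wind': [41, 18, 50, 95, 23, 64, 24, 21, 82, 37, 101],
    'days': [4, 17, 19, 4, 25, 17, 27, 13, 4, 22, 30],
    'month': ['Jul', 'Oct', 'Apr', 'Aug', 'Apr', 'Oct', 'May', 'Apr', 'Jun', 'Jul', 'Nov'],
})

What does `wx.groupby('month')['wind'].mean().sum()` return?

group by month, mean of wind:
month
Apr     31.333333
Aug     95.000000
Jul     39.000000
Jun     82.000000
May     24.000000
Nov    101.000000
Oct     41.000000
Name: wind, dtype: float64
Hence 413.333333333.

413.333333333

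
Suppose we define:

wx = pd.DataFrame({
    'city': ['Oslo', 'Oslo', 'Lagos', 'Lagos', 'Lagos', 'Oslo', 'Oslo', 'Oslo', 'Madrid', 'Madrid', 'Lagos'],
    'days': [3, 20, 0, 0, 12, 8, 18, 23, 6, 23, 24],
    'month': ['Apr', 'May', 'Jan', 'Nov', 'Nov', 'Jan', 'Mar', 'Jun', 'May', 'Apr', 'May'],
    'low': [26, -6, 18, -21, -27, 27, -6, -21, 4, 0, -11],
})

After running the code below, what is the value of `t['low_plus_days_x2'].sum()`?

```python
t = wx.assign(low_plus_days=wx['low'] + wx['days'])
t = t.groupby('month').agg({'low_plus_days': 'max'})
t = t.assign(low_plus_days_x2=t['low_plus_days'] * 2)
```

add column low_plus_days = wx['low'] + wx['days']:
      city  days month  low  low_plus_days
0     Oslo     3   Apr   26             29
1     Oslo    20   May   -6             14
2    Lagos     0   Jan   18             18
3    Lagos     0   Nov  -21            -21
4    Lagos    12   Nov  -27            -15
5     Oslo     8   Jan   27             35
6     Oslo    18   Mar   -6             12
7     Oslo    23   Jun  -21              2
8   Madrid     6   May    4             10
9   Madrid    23   Apr    0             23
10   Lagos    24   May  -11             13
group by month, max of low_plus_days:
       low_plus_days
month               
Apr               29
Jan               35
Jun                2
Mar               12
May               14
Nov              -15
add column low_plus_days_x2 = t['low_plus_days'] * 2:
       low_plus_days  low_plus_days_x2
month                                 
Apr               29                58
Jan               35                70
Jun                2                 4
Mar               12                24
May               14                28
Nov              -15               -30
The sum of column 'low_plus_days_x2' is 154.

154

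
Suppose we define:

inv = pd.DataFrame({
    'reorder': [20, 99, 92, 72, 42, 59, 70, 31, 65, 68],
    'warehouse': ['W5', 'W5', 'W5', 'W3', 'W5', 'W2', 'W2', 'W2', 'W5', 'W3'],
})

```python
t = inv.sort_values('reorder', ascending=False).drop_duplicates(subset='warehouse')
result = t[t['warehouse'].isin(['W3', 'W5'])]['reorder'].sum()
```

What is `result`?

sort by reorder descending:
   reorder warehouse
1       99        W5
2       92        W5
3       72        W3
6       70        W2
9       68        W3
8       65        W5
5       59        W2
4       42        W5
7       31        W2
0       20        W5
drop duplicate warehouse (keep=first):
   reorder warehouse
1       99        W5
3       72        W3
6       70        W2
filter rows where warehouse in ['W3', 'W5']:
   reorder warehouse
1       99        W5
3       72        W3
sum of column 'reorder' → 171

171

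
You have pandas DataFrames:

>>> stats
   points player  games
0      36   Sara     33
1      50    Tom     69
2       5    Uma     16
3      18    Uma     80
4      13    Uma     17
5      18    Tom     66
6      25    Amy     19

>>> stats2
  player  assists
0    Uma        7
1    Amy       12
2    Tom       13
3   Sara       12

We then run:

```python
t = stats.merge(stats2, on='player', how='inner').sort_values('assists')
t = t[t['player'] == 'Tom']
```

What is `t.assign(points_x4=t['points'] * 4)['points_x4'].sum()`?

272

merge on 'player' (how='inner') → 7 rows:
   points player  games  assists
0      36   Sara     33       12
1      50    Tom     69       13
2       5    Uma     16        7
3      18    Uma     80        7
4      13    Uma     17        7
5      18    Tom     66       13
6      25    Amy     19       12
sort by assists:
   points player  games  assists
2       5    Uma     16        7
3      18    Uma     80        7
4      13    Uma     17        7
0      36   Sara     33       12
6      25    Amy     19       12
1      50    Tom     69       13
5      18    Tom     66       13
filter rows where player == 'Tom':
   points player  games  assists
1      50    Tom     69       13
5      18    Tom     66       13
add column points_x4 = t['points'] * 4:
   points player  games  assists  points_x4
1      50    Tom     69       13        200
5      18    Tom     66       13         72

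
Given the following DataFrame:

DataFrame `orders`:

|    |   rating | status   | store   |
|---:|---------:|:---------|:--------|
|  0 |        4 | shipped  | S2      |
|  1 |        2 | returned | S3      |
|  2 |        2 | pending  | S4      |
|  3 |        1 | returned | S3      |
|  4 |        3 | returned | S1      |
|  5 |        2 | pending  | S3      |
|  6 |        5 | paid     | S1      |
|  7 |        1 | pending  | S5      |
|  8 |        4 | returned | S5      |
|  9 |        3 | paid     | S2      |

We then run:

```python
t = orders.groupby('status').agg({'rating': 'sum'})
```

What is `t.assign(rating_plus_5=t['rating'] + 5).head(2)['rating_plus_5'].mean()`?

11.5

group by status, sum of rating:
          rating
status          
paid           8
pending        5
returned      10
shipped        4
add column rating_plus_5 = t['rating'] + 5:
          rating  rating_plus_5
status                         
paid           8             13
pending        5             10
returned      10             15
shipped        4              9
take first 2 rows:
         rating  rating_plus_5
status                        
paid          8             13
pending       5             10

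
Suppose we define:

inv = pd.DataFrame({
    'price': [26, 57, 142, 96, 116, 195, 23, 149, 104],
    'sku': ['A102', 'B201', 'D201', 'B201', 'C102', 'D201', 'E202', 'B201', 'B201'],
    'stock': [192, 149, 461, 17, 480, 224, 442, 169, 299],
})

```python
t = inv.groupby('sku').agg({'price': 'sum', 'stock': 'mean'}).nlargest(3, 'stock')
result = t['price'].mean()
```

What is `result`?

158.666666667

group by sku: sum(price), mean(stock):
      price  stock
sku               
A102     26  192.0
B201    406  158.5
C102    116  480.0
D201    337  342.5
E202     23  442.0
take 3 rows with largest stock:
      price  stock
sku               
C102    116  480.0
E202     23  442.0
D201    337  342.5
Taking the mean of column 'price' gives 158.666666667.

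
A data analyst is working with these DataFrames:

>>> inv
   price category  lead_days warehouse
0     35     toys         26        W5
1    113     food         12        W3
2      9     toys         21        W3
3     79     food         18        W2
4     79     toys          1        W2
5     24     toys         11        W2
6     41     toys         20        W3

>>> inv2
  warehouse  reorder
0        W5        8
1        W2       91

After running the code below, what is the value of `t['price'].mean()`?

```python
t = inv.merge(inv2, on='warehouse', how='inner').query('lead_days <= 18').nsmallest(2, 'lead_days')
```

51.5

merge on 'warehouse' (how='inner') → 4 rows:
   price category  lead_days warehouse  reorder
0     35     toys         26        W5        8
1     79     food         18        W2       91
2     79     toys          1        W2       91
3     24     toys         11        W2       91
filter rows where lead_days <= 18:
   price category  lead_days warehouse  reorder
1     79     food         18        W2       91
2     79     toys          1        W2       91
3     24     toys         11        W2       91
take 2 rows with smallest lead_days:
   price category  lead_days warehouse  reorder
2     79     toys          1        W2       91
3     24     toys         11        W2       91
So mean() = 51.5.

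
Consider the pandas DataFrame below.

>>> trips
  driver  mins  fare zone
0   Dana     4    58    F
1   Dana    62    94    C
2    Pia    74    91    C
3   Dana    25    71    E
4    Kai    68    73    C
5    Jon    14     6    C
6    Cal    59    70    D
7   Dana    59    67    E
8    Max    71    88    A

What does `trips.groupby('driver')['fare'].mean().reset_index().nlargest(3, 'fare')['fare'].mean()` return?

group by driver, mean of fare:
driver
Cal     70.0
Dana    72.5
Jon      6.0
Kai     73.0
Max     88.0
Pia     91.0
Name: fare, dtype: float64
reset_index():
  driver  fare
0    Cal  70.0
1   Dana  72.5
2    Jon   6.0
3    Kai  73.0
4    Max  88.0
5    Pia  91.0
take 3 rows with largest fare:
  driver  fare
5    Pia  91.0
4    Max  88.0
3    Kai  73.0
Taking the mean of column 'fare' gives 84.0.

84.0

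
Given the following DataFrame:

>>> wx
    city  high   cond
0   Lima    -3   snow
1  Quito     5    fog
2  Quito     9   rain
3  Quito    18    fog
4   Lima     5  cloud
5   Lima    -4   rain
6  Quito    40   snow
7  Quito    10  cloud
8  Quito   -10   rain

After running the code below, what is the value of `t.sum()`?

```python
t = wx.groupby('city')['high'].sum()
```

group by city, sum of high:
city
Lima     -2
Quito    72
Name: high, dtype: int64

70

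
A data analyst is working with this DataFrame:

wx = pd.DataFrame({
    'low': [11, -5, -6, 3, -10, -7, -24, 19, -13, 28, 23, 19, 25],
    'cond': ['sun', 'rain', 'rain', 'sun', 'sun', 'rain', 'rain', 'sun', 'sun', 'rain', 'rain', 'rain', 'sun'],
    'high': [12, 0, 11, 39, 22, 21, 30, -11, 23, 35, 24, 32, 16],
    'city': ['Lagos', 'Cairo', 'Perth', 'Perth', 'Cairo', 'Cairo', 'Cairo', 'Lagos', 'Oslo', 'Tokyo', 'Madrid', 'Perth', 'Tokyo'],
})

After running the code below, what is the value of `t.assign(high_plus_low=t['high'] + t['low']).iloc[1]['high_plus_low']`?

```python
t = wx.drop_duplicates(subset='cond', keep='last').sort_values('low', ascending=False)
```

drop duplicate cond (keep=last):
    low  cond  high   city
11   19  rain    32  Perth
12   25   sun    16  Tokyo
sort by low descending:
    low  cond  high   city
12   25   sun    16  Tokyo
11   19  rain    32  Perth
add column high_plus_low = t['high'] + t['low']:
    low  cond  high   city  high_plus_low
12   25   sun    16  Tokyo             41
11   19  rain    32  Perth             51
Reading off the value at position 1, column 'high_plus_low', we get 51.

51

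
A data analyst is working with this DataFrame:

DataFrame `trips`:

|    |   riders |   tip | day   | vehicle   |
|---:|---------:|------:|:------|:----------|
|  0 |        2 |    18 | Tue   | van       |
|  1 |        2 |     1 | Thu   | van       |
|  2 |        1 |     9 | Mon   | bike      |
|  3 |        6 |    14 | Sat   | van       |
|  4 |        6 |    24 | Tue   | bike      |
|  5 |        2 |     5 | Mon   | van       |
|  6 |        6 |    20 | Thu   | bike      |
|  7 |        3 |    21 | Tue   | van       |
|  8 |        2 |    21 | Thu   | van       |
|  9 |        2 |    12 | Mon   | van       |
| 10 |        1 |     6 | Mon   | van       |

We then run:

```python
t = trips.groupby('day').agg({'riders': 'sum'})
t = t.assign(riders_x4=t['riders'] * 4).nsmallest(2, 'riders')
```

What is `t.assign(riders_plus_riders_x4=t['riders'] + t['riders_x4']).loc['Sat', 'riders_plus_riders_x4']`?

30

group by day, sum of riders:
     riders
day        
Mon       6
Sat       6
Thu      10
Tue      11
add column riders_x4 = t['riders'] * 4:
     riders  riders_x4
day                   
Mon       6         24
Sat       6         24
Thu      10         40
Tue      11         44
take 2 rows with smallest riders:
     riders  riders_x4
day                   
Mon       6         24
Sat       6         24
add column riders_plus_riders_x4 = t['riders'] + t['riders_x4']:
     riders  riders_x4  riders_plus_riders_x4
day                                          
Mon       6         24                     30
Sat       6         24                     30
Taking the value at row 'Sat', column 'riders_plus_riders_x4' gives 30.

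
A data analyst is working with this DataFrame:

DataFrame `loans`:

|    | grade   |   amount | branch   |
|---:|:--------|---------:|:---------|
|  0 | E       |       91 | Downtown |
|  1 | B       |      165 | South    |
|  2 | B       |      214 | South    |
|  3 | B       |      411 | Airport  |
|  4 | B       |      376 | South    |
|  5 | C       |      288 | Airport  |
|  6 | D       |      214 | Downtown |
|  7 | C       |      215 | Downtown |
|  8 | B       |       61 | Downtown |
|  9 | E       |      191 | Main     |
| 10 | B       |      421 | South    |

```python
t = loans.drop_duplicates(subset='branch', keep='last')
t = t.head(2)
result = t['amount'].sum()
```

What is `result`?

349

drop duplicate branch (keep=last):
   grade  amount    branch
5      C     288   Airport
8      B      61  Downtown
9      E     191      Main
10     B     421     South
take first 2 rows:
  grade  amount    branch
5     C     288   Airport
8     B      61  Downtown
The sum of column 'amount' is 349.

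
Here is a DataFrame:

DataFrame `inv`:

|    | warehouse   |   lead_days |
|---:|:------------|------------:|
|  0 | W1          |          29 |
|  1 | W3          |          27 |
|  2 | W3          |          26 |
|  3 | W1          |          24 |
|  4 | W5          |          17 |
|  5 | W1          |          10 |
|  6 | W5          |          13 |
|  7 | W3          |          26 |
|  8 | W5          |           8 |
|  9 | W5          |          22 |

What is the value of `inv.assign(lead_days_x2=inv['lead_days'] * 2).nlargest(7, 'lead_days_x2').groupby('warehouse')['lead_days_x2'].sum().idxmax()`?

W3

add column lead_days_x2 = inv['lead_days'] * 2:
  warehouse  lead_days  lead_days_x2
0        W1         29            58
1        W3         27            54
2        W3         26            52
3        W1         24            48
4        W5         17            34
5        W1         10            20
6        W5         13            26
7        W3         26            52
8        W5          8            16
9        W5         22            44
take 7 rows with largest lead_days_x2:
  warehouse  lead_days  lead_days_x2
0        W1         29            58
1        W3         27            54
2        W3         26            52
7        W3         26            52
3        W1         24            48
9        W5         22            44
4        W5         17            34
group by warehouse, sum of lead_days_x2:
warehouse
W1    106
W3    158
W5     78
Name: lead_days_x2, dtype: int64
The label with the largest value is W3.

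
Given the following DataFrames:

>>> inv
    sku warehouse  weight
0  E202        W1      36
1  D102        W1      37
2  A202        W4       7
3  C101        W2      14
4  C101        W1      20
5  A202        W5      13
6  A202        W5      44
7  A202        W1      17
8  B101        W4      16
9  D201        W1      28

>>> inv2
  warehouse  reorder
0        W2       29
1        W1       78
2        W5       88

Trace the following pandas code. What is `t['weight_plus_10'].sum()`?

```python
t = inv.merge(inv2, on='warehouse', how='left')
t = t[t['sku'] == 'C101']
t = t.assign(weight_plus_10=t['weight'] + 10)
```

54

merge on 'warehouse' (how='left') → 10 rows:
    sku warehouse  weight  reorder
0  E202        W1      36     78.0
1  D102        W1      37     78.0
2  A202        W4       7      NaN
3  C101        W2      14     29.0
4  C101        W1      20     78.0
5  A202        W5      13     88.0
6  A202        W5      44     88.0
7  A202        W1      17     78.0
8  B101        W4      16      NaN
9  D201        W1      28     78.0
filter rows where sku == 'C101':
    sku warehouse  weight  reorder
3  C101        W2      14     29.0
4  C101        W1      20     78.0
add column weight_plus_10 = t['weight'] + 10:
    sku warehouse  weight  reorder  weight_plus_10
3  C101        W2      14     29.0              24
4  C101        W1      20     78.0              30
Reading off the sum of column 'weight_plus_10', we get 54.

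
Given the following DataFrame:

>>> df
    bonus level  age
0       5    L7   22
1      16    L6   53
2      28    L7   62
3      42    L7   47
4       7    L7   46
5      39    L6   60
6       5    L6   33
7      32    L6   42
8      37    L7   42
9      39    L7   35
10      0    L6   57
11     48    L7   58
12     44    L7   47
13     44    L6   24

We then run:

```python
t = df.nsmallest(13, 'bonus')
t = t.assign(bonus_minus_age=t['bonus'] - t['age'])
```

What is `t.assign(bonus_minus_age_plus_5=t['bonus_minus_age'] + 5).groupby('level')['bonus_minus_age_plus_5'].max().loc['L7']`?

take 13 rows with smallest bonus:
    bonus level  age
10      0    L6   57
0       5    L7   22
6       5    L6   33
4       7    L7   46
1      16    L6   53
2      28    L7   62
7      32    L6   42
8      37    L7   42
5      39    L6   60
9      39    L7   35
3      42    L7   47
12     44    L7   47
13     44    L6   24
add column bonus_minus_age = t['bonus'] - t['age']:
    bonus level  age  bonus_minus_age
10      0    L6   57              -57
0       5    L7   22              -17
6       5    L6   33              -28
4       7    L7   46              -39
1      16    L6   53              -37
2      28    L7   62              -34
7      32    L6   42              -10
8      37    L7   42               -5
5      39    L6   60              -21
9      39    L7   35                4
3      42    L7   47               -5
12     44    L7   47               -3
13     44    L6   24               20
add column bonus_minus_age_plus_5 = t['bonus_minus_age'] + 5:
    bonus level  age  bonus_minus_age  bonus_minus_age_plus_5
10      0    L6   57              -57                     -52
0       5    L7   22              -17                     -12
6       5    L6   33              -28                     -23
4       7    L7   46              -39                     -34
1      16    L6   53              -37                     -32
2      28    L7   62              -34                     -29
7      32    L6   42              -10                      -5
8      37    L7   42               -5                       0
5      39    L6   60              -21                     -16
9      39    L7   35                4                       9
3      42    L7   47               -5                       0
12     44    L7   47               -3                       2
13     44    L6   24               20                      25
group by level, max of bonus_minus_age_plus_5:
level
L6    25
L7     9
Name: bonus_minus_age_plus_5, dtype: int64
Taking the value at index 'L7' gives 9.

9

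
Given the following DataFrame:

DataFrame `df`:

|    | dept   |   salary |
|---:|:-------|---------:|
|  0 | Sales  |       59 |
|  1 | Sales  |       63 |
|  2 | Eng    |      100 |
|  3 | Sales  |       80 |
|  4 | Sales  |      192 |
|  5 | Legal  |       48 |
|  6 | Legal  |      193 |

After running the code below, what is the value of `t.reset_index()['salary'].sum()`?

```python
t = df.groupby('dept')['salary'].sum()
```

group by dept, sum of salary:
dept
Eng      100
Legal    241
Sales    394
Name: salary, dtype: int64
reset_index():
    dept  salary
0    Eng     100
1  Legal     241
2  Sales     394
The sum of column 'salary' is 735.

735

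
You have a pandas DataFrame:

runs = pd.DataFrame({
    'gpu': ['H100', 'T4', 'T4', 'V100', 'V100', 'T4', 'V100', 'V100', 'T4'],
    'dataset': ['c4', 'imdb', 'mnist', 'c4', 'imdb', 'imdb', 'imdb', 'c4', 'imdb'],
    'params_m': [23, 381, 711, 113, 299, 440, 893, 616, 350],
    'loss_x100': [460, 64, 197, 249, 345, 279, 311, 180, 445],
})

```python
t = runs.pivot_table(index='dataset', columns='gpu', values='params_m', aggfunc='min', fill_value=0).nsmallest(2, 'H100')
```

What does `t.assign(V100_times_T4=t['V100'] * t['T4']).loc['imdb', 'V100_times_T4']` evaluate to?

pivot: rows=dataset, cols=gpu, min(params_m):
gpu      H100   T4  V100
dataset                 
c4         23    0   113
imdb        0  350   299
mnist       0  711     0
take 2 rows with smallest H100:
gpu      H100   T4  V100
dataset                 
imdb        0  350   299
mnist       0  711     0
add column V100_times_T4 = t['V100'] * t['T4']:
gpu      H100   T4  V100  V100_times_T4
dataset                                
imdb        0  350   299         104650
mnist       0  711     0              0
Reading off the value at row 'imdb', column 'V100_times_T4', we get 104650.

104650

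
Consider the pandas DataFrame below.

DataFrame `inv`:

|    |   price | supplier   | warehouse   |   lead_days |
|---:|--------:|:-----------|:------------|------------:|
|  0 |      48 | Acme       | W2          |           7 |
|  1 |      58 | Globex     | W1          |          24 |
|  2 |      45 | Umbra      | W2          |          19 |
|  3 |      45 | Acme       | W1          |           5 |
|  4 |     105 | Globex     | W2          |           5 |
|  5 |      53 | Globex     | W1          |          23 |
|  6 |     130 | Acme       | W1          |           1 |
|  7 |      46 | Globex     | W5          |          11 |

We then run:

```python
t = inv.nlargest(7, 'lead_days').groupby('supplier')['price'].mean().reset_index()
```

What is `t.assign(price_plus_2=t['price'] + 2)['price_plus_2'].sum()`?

163.0

take 7 rows with largest lead_days:
   price supplier warehouse  lead_days
1     58   Globex        W1         24
5     53   Globex        W1         23
2     45    Umbra        W2         19
7     46   Globex        W5         11
0     48     Acme        W2          7
3     45     Acme        W1          5
4    105   Globex        W2          5
group by supplier, mean of price:
supplier
Acme      46.5
Globex    65.5
Umbra     45.0
Name: price, dtype: float64
reset_index():
  supplier  price
0     Acme   46.5
1   Globex   65.5
2    Umbra   45.0
add column price_plus_2 = t['price'] + 2:
  supplier  price  price_plus_2
0     Acme   46.5          48.5
1   Globex   65.5          67.5
2    Umbra   45.0          47.0
Taking the sum of column 'price_plus_2' gives 163.0.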